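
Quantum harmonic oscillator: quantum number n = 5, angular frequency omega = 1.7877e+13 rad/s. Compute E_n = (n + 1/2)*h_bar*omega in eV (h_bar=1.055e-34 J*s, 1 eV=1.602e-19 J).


E = (n + 1/2) * h_bar * omega
= (5 + 0.5) * 1.055e-34 * 1.7877e+13
= 5.5 * 1.8860e-21
= 1.0373e-20 J
= 0.0648 eV

0.0648


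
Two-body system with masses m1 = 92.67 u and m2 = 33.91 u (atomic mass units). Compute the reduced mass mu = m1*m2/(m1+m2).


mu = m1 * m2 / (m1 + m2)
= 92.67 * 33.91 / (92.67 + 33.91)
= 3142.4397 / 126.58
= 24.8257 u

24.8257


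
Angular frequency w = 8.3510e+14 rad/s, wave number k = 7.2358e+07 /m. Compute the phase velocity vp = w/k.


vp = w / k
= 8.3510e+14 / 7.2358e+07
= 1.1541e+07 m/s

1.1541e+07


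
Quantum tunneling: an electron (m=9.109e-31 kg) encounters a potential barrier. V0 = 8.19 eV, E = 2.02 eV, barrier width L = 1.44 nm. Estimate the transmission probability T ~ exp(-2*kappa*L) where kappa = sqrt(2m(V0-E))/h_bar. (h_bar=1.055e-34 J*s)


V0 - E = 6.17 eV = 9.8843e-19 J
kappa = sqrt(2 * m * (V0-E)) / h_bar
= sqrt(2 * 9.109e-31 * 9.8843e-19) / 1.055e-34
= 1.2720e+10 /m
2*kappa*L = 2 * 1.2720e+10 * 1.44e-9
= 36.6323
T = exp(-36.6323) = 1.232518e-16

1.232518e-16


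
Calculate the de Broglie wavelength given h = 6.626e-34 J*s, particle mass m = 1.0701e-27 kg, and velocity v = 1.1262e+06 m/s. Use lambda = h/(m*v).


lambda = h / (m * v)
= 6.626e-34 / (1.0701e-27 * 1.1262e+06)
= 6.626e-34 / 1.2051e-21
= 5.4981e-13 m

5.4981e-13


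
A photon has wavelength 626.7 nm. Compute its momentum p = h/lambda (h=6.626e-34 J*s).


p = h / lambda
= 6.626e-34 / (626.7e-9)
= 6.626e-34 / 6.2670e-07
= 1.0573e-27 kg*m/s

1.0573e-27


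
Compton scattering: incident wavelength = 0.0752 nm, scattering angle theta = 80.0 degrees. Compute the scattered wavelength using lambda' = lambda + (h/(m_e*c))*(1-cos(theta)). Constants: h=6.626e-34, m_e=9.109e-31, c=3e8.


Compton wavelength: h/(m_e*c) = 2.4247e-12 m
d_lambda = 2.4247e-12 * (1 - cos(80.0 deg))
= 2.4247e-12 * 0.826352
= 2.0037e-12 m = 0.002004 nm
lambda' = 0.0752 + 0.002004
= 0.077204 nm

0.077204


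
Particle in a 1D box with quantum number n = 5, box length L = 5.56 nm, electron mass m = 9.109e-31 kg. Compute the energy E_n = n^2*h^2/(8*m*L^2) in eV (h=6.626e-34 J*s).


E = n^2 * h^2 / (8 * m * L^2)
= 5^2 * (6.626e-34)^2 / (8 * 9.109e-31 * (5.56e-9)^2)
= 25 * 4.3904e-67 / (8 * 9.109e-31 * 3.0914e-17)
= 4.8723e-20 J
= 0.3041 eV

0.3041


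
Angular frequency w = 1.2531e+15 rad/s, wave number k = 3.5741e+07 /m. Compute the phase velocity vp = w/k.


vp = w / k
= 1.2531e+15 / 3.5741e+07
= 3.5061e+07 m/s

3.5061e+07


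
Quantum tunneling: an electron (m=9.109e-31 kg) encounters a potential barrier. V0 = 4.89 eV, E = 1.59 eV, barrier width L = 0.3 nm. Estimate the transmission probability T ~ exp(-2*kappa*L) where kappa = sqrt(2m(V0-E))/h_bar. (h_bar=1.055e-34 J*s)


V0 - E = 3.3 eV = 5.2866e-19 J
kappa = sqrt(2 * m * (V0-E)) / h_bar
= sqrt(2 * 9.109e-31 * 5.2866e-19) / 1.055e-34
= 9.3022e+09 /m
2*kappa*L = 2 * 9.3022e+09 * 0.3e-9
= 5.5813
T = exp(-5.5813) = 3.767568e-03

3.767568e-03


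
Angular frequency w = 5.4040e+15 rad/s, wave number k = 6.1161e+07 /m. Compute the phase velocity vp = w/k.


vp = w / k
= 5.4040e+15 / 6.1161e+07
= 8.8357e+07 m/s

8.8357e+07


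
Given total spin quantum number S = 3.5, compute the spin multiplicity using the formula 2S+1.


Spin multiplicity = 2S + 1
= 2 * 3.5 + 1
= 7.0 + 1
= 8

8


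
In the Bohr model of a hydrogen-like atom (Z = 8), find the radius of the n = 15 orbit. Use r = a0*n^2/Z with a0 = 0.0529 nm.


r = a0 * n^2 / Z
= 0.0529 * 15^2 / 8
= 0.0529 * 225 / 8
= 1.4878 nm

1.4878


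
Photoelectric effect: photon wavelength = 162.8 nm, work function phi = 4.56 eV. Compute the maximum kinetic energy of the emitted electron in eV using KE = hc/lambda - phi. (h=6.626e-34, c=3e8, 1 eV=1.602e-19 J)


E_photon = hc / lambda
= (6.626e-34)(3e8) / (162.8e-9)
= 1.2210e-18 J
= 7.6218 eV
KE = E_photon - phi
= 7.6218 - 4.56
= 3.0618 eV

3.0618


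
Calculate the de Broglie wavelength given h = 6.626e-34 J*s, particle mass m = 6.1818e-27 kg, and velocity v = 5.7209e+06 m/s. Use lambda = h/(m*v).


lambda = h / (m * v)
= 6.626e-34 / (6.1818e-27 * 5.7209e+06)
= 6.626e-34 / 3.5365e-20
= 1.8736e-14 m

1.8736e-14


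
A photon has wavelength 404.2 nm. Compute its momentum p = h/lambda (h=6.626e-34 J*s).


p = h / lambda
= 6.626e-34 / (404.2e-9)
= 6.626e-34 / 4.0420e-07
= 1.6393e-27 kg*m/s

1.6393e-27


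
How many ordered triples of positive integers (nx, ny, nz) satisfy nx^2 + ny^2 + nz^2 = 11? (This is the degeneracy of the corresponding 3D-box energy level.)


Enumerate all (nx, ny, nz) with nx^2 + ny^2 + nz^2 = 11:
(1,1,3)
(1,3,1)
(3,1,1)
Total degeneracy = 3

3


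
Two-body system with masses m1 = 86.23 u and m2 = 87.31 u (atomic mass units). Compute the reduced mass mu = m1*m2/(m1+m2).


mu = m1 * m2 / (m1 + m2)
= 86.23 * 87.31 / (86.23 + 87.31)
= 7528.7413 / 173.54
= 43.3833 u

43.3833


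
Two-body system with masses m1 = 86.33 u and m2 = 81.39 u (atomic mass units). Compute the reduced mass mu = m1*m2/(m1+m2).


mu = m1 * m2 / (m1 + m2)
= 86.33 * 81.39 / (86.33 + 81.39)
= 7026.3987 / 167.72
= 41.8936 u

41.8936


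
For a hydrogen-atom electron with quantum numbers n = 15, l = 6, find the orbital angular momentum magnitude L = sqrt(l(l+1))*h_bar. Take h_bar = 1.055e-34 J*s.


L = sqrt(l*(l+1)) * h_bar
= sqrt(6 * 7) * 1.055e-34
= sqrt(42) * 1.055e-34
= 6.4807 * 1.055e-34
= 6.8372e-34 J*s

6.8372e-34


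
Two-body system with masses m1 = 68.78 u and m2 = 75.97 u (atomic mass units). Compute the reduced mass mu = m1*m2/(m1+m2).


mu = m1 * m2 / (m1 + m2)
= 68.78 * 75.97 / (68.78 + 75.97)
= 5225.2166 / 144.75
= 36.0982 u

36.0982


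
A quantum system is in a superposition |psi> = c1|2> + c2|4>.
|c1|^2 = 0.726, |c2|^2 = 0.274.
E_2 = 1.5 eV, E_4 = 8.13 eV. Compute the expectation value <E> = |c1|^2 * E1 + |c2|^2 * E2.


<E> = |c1|^2 * E1 + |c2|^2 * E2
= 0.726 * 1.5 + 0.274 * 8.13
= 1.089 + 2.2276
= 3.3166 eV

3.3166


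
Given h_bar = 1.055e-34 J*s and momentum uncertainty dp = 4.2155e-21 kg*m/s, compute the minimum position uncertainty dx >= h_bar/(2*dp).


dx = h_bar / (2 * dp)
= 1.055e-34 / (2 * 4.2155e-21)
= 1.055e-34 / 8.4310e-21
= 1.2513e-14 m

1.2513e-14


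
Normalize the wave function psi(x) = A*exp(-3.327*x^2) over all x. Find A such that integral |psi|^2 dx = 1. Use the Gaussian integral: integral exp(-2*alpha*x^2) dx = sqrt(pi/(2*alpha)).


integral |psi|^2 dx = A^2 * sqrt(pi/(2*alpha)) = 1
A^2 = sqrt(2*alpha/pi)
= sqrt(2 * 3.327 / pi)
= 1.455347
A = sqrt(1.455347)
= 1.2064

1.2064


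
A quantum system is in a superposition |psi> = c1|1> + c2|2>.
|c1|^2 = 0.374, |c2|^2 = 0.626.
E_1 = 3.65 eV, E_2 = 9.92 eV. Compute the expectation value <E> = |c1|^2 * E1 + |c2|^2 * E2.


<E> = |c1|^2 * E1 + |c2|^2 * E2
= 0.374 * 3.65 + 0.626 * 9.92
= 1.3651 + 6.2099
= 7.575 eV

7.575


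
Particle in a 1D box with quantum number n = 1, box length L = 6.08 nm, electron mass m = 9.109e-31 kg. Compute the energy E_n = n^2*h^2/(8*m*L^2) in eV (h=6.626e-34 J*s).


E = n^2 * h^2 / (8 * m * L^2)
= 1^2 * (6.626e-34)^2 / (8 * 9.109e-31 * (6.08e-9)^2)
= 1 * 4.3904e-67 / (8 * 9.109e-31 * 3.6966e-17)
= 1.6298e-21 J
= 0.0102 eV

0.0102


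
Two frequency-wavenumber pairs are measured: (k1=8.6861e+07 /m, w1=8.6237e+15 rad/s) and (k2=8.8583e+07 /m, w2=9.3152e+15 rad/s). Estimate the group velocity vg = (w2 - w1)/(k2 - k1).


vg = (w2 - w1) / (k2 - k1)
= (9.3152e+15 - 8.6237e+15) / (8.8583e+07 - 8.6861e+07)
= 6.9150e+14 / 1.7220e+06
= 4.0157e+08 m/s

4.0157e+08


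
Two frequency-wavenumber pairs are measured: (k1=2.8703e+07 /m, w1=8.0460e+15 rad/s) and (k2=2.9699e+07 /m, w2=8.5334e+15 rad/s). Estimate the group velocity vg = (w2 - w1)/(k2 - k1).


vg = (w2 - w1) / (k2 - k1)
= (8.5334e+15 - 8.0460e+15) / (2.9699e+07 - 2.8703e+07)
= 4.8740e+14 / 9.9600e+05
= 4.8936e+08 m/s

4.8936e+08


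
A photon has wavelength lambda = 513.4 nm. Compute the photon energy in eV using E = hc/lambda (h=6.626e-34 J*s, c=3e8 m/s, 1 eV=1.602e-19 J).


E = hc / lambda
= (6.626e-34)(3e8) / (513.4e-9)
= 1.9878e-25 / 5.1340e-07
= 3.8718e-19 J
Converting to eV: 3.8718e-19 / 1.602e-19
= 2.4169 eV

2.4169


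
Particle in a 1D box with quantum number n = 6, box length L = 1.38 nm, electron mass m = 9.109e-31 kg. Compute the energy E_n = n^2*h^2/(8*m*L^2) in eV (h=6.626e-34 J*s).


E = n^2 * h^2 / (8 * m * L^2)
= 6^2 * (6.626e-34)^2 / (8 * 9.109e-31 * (1.38e-9)^2)
= 36 * 4.3904e-67 / (8 * 9.109e-31 * 1.9044e-18)
= 1.1389e-18 J
= 7.1093 eV

7.1093


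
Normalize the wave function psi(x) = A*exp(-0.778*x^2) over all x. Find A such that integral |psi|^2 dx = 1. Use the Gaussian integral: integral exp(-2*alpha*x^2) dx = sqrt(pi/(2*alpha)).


integral |psi|^2 dx = A^2 * sqrt(pi/(2*alpha)) = 1
A^2 = sqrt(2*alpha/pi)
= sqrt(2 * 0.778 / pi)
= 0.703769
A = sqrt(0.703769)
= 0.8389

0.8389


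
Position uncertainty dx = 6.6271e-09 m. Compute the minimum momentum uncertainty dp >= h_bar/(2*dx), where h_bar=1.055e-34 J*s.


dp = h_bar / (2 * dx)
= 1.055e-34 / (2 * 6.6271e-09)
= 1.055e-34 / 1.3254e-08
= 7.9597e-27 kg*m/s

7.9597e-27


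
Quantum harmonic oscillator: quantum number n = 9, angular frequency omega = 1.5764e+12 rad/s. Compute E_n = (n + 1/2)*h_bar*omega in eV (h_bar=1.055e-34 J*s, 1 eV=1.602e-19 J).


E = (n + 1/2) * h_bar * omega
= (9 + 0.5) * 1.055e-34 * 1.5764e+12
= 9.5 * 1.6631e-22
= 1.5799e-21 J
= 0.0099 eV

0.0099


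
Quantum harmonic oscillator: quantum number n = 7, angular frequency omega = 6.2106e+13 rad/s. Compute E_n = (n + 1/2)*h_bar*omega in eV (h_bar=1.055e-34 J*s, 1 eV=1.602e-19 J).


E = (n + 1/2) * h_bar * omega
= (7 + 0.5) * 1.055e-34 * 6.2106e+13
= 7.5 * 6.5522e-21
= 4.9141e-20 J
= 0.3068 eV

0.3068


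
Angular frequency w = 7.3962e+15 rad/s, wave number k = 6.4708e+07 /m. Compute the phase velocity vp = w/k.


vp = w / k
= 7.3962e+15 / 6.4708e+07
= 1.1430e+08 m/s

1.1430e+08


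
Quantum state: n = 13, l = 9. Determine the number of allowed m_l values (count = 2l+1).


m_l ranges from -l to +l in integer steps
So m_l goes from -9 to +9
Count = 2l + 1 = 2*9 + 1
= 19

19


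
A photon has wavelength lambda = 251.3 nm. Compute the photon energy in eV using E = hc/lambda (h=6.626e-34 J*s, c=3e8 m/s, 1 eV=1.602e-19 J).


E = hc / lambda
= (6.626e-34)(3e8) / (251.3e-9)
= 1.9878e-25 / 2.5130e-07
= 7.9101e-19 J
Converting to eV: 7.9101e-19 / 1.602e-19
= 4.9376 eV

4.9376


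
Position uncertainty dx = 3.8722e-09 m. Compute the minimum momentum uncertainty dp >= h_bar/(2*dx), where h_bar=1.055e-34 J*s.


dp = h_bar / (2 * dx)
= 1.055e-34 / (2 * 3.8722e-09)
= 1.055e-34 / 7.7444e-09
= 1.3623e-26 kg*m/s

1.3623e-26


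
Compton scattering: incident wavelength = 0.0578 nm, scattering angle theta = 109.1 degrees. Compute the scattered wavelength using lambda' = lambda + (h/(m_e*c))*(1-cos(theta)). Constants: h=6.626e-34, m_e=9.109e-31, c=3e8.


Compton wavelength: h/(m_e*c) = 2.4247e-12 m
d_lambda = 2.4247e-12 * (1 - cos(109.1 deg))
= 2.4247e-12 * 1.327218
= 3.2181e-12 m = 0.003218 nm
lambda' = 0.0578 + 0.003218
= 0.061018 nm

0.061018


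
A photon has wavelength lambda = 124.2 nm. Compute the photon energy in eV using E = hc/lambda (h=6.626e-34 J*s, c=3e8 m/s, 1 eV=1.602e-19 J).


E = hc / lambda
= (6.626e-34)(3e8) / (124.2e-9)
= 1.9878e-25 / 1.2420e-07
= 1.6005e-18 J
Converting to eV: 1.6005e-18 / 1.602e-19
= 9.9905 eV

9.9905


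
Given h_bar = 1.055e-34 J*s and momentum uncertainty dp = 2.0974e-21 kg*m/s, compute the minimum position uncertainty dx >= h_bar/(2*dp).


dx = h_bar / (2 * dp)
= 1.055e-34 / (2 * 2.0974e-21)
= 1.055e-34 / 4.1948e-21
= 2.5150e-14 m

2.5150e-14


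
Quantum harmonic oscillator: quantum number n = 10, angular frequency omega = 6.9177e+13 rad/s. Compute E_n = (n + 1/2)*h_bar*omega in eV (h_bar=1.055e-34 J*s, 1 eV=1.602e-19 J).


E = (n + 1/2) * h_bar * omega
= (10 + 0.5) * 1.055e-34 * 6.9177e+13
= 10.5 * 7.2982e-21
= 7.6631e-20 J
= 0.4783 eV

0.4783


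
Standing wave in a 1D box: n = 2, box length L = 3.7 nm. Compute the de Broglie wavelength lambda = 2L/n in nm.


lambda = 2L / n
= 2 * 3.7 / 2
= 7.4 / 2
= 3.7 nm

3.7


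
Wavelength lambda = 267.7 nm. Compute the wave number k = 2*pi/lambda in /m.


k = 2 * pi / lambda
= 6.2832 / (267.7e-9)
= 6.2832 / 2.6770e-07
= 2.3471e+07 /m

2.3471e+07


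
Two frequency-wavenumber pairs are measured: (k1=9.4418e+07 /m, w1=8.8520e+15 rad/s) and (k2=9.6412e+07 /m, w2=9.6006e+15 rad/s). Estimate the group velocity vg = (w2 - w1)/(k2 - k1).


vg = (w2 - w1) / (k2 - k1)
= (9.6006e+15 - 8.8520e+15) / (9.6412e+07 - 9.4418e+07)
= 7.4860e+14 / 1.9940e+06
= 3.7543e+08 m/s

3.7543e+08


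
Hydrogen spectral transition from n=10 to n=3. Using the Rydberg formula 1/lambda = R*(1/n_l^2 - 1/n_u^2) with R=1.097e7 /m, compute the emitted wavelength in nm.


1/lambda = R * (1/n_l^2 - 1/n_u^2)
= 1.097e7 * (1/3^2 - 1/10^2)
= 1.097e7 * (0.111111 - 0.01)
= 1.097e7 * 0.101111
= 1.1092e+06 /m
lambda = 1 / 1.1092e+06 = 901.5597 nm

901.5597


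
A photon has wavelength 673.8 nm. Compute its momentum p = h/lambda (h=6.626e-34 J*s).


p = h / lambda
= 6.626e-34 / (673.8e-9)
= 6.626e-34 / 6.7380e-07
= 9.8338e-28 kg*m/s

9.8338e-28


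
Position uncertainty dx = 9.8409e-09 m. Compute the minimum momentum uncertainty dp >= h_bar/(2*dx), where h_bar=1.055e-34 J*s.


dp = h_bar / (2 * dx)
= 1.055e-34 / (2 * 9.8409e-09)
= 1.055e-34 / 1.9682e-08
= 5.3603e-27 kg*m/s

5.3603e-27


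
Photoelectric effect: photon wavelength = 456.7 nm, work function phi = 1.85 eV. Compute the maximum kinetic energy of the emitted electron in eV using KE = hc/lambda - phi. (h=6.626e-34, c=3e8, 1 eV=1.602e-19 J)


E_photon = hc / lambda
= (6.626e-34)(3e8) / (456.7e-9)
= 4.3525e-19 J
= 2.7169 eV
KE = E_photon - phi
= 2.7169 - 1.85
= 0.8669 eV

0.8669


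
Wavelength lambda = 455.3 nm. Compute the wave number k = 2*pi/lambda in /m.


k = 2 * pi / lambda
= 6.2832 / (455.3e-9)
= 6.2832 / 4.5530e-07
= 1.3800e+07 /m

1.3800e+07


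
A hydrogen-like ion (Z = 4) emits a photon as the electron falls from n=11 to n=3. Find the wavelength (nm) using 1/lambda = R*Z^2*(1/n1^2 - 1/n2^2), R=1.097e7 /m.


1/lambda = R * Z^2 * (1/n1^2 - 1/n2^2)
= 1.097e7 * 4^2 * (1/3^2 - 1/11^2)
= 1.097e7 * 16 * (0.111111 - 0.008264)
= 1.8052e+07 /m
lambda = 1 / 1.8052e+07
= 55.3966 nm

55.3966


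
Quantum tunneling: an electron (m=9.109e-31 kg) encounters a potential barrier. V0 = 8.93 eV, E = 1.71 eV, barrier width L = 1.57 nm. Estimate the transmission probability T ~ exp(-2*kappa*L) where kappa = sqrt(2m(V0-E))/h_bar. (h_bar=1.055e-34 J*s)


V0 - E = 7.22 eV = 1.1566e-18 J
kappa = sqrt(2 * m * (V0-E)) / h_bar
= sqrt(2 * 9.109e-31 * 1.1566e-18) / 1.055e-34
= 1.3759e+10 /m
2*kappa*L = 2 * 1.3759e+10 * 1.57e-9
= 43.2043
T = exp(-43.2043) = 1.724221e-19

1.724221e-19


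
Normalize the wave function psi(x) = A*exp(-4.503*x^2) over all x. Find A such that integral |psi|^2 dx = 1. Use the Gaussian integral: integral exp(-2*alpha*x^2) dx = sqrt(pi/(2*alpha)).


integral |psi|^2 dx = A^2 * sqrt(pi/(2*alpha)) = 1
A^2 = sqrt(2*alpha/pi)
= sqrt(2 * 4.503 / pi)
= 1.693133
A = sqrt(1.693133)
= 1.3012

1.3012


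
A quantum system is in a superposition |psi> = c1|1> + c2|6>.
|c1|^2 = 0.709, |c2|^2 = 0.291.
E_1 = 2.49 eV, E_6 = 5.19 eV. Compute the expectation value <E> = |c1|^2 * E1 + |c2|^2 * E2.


<E> = |c1|^2 * E1 + |c2|^2 * E2
= 0.709 * 2.49 + 0.291 * 5.19
= 1.7654 + 1.5103
= 3.2757 eV

3.2757


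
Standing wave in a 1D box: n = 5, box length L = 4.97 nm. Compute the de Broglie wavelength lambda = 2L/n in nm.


lambda = 2L / n
= 2 * 4.97 / 5
= 9.94 / 5
= 1.988 nm

1.988


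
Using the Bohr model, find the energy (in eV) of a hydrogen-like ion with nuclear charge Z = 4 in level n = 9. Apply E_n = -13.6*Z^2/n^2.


E_n = -13.6 * Z^2 / n^2
= -13.6 * 4^2 / 9^2
= -13.6 * 16 / 81
= -2.6864 eV

-2.6864


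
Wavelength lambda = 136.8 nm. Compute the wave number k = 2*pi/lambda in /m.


k = 2 * pi / lambda
= 6.2832 / (136.8e-9)
= 6.2832 / 1.3680e-07
= 4.5930e+07 /m

4.5930e+07


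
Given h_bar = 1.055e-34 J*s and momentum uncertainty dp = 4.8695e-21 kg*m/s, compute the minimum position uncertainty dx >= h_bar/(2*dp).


dx = h_bar / (2 * dp)
= 1.055e-34 / (2 * 4.8695e-21)
= 1.055e-34 / 9.7390e-21
= 1.0833e-14 m

1.0833e-14


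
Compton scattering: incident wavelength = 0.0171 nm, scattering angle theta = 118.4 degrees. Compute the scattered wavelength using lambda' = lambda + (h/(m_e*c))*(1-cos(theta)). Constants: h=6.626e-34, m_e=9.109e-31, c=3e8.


Compton wavelength: h/(m_e*c) = 2.4247e-12 m
d_lambda = 2.4247e-12 * (1 - cos(118.4 deg))
= 2.4247e-12 * 1.475624
= 3.5780e-12 m = 0.003578 nm
lambda' = 0.0171 + 0.003578
= 0.020678 nm

0.020678


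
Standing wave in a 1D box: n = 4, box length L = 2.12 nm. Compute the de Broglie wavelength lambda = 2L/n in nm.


lambda = 2L / n
= 2 * 2.12 / 4
= 4.24 / 4
= 1.06 nm

1.06


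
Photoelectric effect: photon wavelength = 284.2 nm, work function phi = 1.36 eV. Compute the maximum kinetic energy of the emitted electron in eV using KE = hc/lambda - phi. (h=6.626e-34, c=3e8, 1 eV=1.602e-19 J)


E_photon = hc / lambda
= (6.626e-34)(3e8) / (284.2e-9)
= 6.9944e-19 J
= 4.366 eV
KE = E_photon - phi
= 4.366 - 1.36
= 3.006 eV

3.006


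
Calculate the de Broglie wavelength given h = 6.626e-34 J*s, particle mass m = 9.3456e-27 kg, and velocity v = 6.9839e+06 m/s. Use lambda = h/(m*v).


lambda = h / (m * v)
= 6.626e-34 / (9.3456e-27 * 6.9839e+06)
= 6.626e-34 / 6.5269e-20
= 1.0152e-14 m

1.0152e-14


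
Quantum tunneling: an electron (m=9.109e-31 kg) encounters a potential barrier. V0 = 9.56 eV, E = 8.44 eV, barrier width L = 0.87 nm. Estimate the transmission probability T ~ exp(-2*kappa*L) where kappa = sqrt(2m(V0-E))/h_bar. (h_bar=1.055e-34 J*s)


V0 - E = 1.12 eV = 1.7942e-19 J
kappa = sqrt(2 * m * (V0-E)) / h_bar
= sqrt(2 * 9.109e-31 * 1.7942e-19) / 1.055e-34
= 5.4192e+09 /m
2*kappa*L = 2 * 5.4192e+09 * 0.87e-9
= 9.4295
T = exp(-9.4295) = 8.032155e-05

8.032155e-05


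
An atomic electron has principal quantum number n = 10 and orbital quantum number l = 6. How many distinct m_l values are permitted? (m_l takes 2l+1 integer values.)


m_l ranges from -l to +l in integer steps
So m_l goes from -6 to +6
Count = 2l + 1 = 2*6 + 1
= 13

13


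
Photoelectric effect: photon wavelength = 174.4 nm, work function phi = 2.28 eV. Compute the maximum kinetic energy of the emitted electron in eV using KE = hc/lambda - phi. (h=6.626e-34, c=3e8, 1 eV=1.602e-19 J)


E_photon = hc / lambda
= (6.626e-34)(3e8) / (174.4e-9)
= 1.1398e-18 J
= 7.1148 eV
KE = E_photon - phi
= 7.1148 - 2.28
= 4.8348 eV

4.8348


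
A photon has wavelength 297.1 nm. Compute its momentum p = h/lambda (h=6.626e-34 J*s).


p = h / lambda
= 6.626e-34 / (297.1e-9)
= 6.626e-34 / 2.9710e-07
= 2.2302e-27 kg*m/s

2.2302e-27


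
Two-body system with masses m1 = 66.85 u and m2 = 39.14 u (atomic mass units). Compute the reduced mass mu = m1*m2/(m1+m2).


mu = m1 * m2 / (m1 + m2)
= 66.85 * 39.14 / (66.85 + 39.14)
= 2616.509 / 105.99
= 24.6864 u

24.6864


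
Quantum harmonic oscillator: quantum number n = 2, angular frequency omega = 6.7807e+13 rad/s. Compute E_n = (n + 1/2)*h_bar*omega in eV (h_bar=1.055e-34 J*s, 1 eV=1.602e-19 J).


E = (n + 1/2) * h_bar * omega
= (2 + 0.5) * 1.055e-34 * 6.7807e+13
= 2.5 * 7.1536e-21
= 1.7884e-20 J
= 0.1116 eV

0.1116


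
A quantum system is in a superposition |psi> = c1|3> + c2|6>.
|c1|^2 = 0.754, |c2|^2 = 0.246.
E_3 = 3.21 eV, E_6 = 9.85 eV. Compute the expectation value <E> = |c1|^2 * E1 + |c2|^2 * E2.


<E> = |c1|^2 * E1 + |c2|^2 * E2
= 0.754 * 3.21 + 0.246 * 9.85
= 2.4203 + 2.4231
= 4.8434 eV

4.8434


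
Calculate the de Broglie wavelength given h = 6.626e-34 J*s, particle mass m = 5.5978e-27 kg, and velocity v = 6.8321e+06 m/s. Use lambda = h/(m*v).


lambda = h / (m * v)
= 6.626e-34 / (5.5978e-27 * 6.8321e+06)
= 6.626e-34 / 3.8245e-20
= 1.7325e-14 m

1.7325e-14


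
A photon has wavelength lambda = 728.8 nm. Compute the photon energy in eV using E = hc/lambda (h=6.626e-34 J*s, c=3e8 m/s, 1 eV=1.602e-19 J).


E = hc / lambda
= (6.626e-34)(3e8) / (728.8e-9)
= 1.9878e-25 / 7.2880e-07
= 2.7275e-19 J
Converting to eV: 2.7275e-19 / 1.602e-19
= 1.7026 eV

1.7026


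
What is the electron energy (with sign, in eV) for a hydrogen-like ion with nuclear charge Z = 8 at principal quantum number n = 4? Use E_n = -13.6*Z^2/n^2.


E_n = -13.6 * Z^2 / n^2
= -13.6 * 8^2 / 4^2
= -13.6 * 64 / 16
= -54.4 eV

-54.4


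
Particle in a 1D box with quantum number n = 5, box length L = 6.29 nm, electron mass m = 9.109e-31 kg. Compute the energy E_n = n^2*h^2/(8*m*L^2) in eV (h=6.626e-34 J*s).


E = n^2 * h^2 / (8 * m * L^2)
= 5^2 * (6.626e-34)^2 / (8 * 9.109e-31 * (6.29e-9)^2)
= 25 * 4.3904e-67 / (8 * 9.109e-31 * 3.9564e-17)
= 3.8070e-20 J
= 0.2376 eV

0.2376


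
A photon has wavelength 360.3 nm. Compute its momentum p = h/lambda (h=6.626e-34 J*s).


p = h / lambda
= 6.626e-34 / (360.3e-9)
= 6.626e-34 / 3.6030e-07
= 1.8390e-27 kg*m/s

1.8390e-27


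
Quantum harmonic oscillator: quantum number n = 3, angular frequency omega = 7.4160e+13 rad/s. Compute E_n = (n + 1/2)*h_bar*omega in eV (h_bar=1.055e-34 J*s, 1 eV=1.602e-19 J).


E = (n + 1/2) * h_bar * omega
= (3 + 0.5) * 1.055e-34 * 7.4160e+13
= 3.5 * 7.8239e-21
= 2.7384e-20 J
= 0.1709 eV

0.1709


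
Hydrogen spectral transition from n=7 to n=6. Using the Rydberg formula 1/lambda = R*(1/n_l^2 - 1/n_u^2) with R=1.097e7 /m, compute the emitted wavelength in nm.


1/lambda = R * (1/n_l^2 - 1/n_u^2)
= 1.097e7 * (1/6^2 - 1/7^2)
= 1.097e7 * (0.027778 - 0.020408)
= 1.097e7 * 0.00737
= 8.0845e+04 /m
lambda = 1 / 8.0845e+04 = 12369.3991 nm

12369.3991


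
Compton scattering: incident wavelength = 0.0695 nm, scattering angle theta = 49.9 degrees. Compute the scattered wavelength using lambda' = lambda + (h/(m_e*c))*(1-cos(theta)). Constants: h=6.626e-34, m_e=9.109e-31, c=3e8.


Compton wavelength: h/(m_e*c) = 2.4247e-12 m
d_lambda = 2.4247e-12 * (1 - cos(49.9 deg))
= 2.4247e-12 * 0.355876
= 8.6290e-13 m = 0.000863 nm
lambda' = 0.0695 + 0.000863
= 0.070363 nm

0.070363


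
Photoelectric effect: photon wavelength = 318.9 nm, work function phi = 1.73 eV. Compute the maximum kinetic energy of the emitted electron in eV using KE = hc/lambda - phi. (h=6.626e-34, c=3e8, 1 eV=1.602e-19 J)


E_photon = hc / lambda
= (6.626e-34)(3e8) / (318.9e-9)
= 6.2333e-19 J
= 3.891 eV
KE = E_photon - phi
= 3.891 - 1.73
= 2.161 eV

2.161


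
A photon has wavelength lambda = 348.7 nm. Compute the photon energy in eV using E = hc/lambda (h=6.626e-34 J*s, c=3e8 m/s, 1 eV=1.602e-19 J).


E = hc / lambda
= (6.626e-34)(3e8) / (348.7e-9)
= 1.9878e-25 / 3.4870e-07
= 5.7006e-19 J
Converting to eV: 5.7006e-19 / 1.602e-19
= 3.5584 eV

3.5584


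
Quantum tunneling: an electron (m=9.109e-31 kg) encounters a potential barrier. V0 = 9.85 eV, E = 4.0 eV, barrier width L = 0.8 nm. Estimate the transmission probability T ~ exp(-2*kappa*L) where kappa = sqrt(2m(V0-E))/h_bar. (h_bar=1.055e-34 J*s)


V0 - E = 5.85 eV = 9.3717e-19 J
kappa = sqrt(2 * m * (V0-E)) / h_bar
= sqrt(2 * 9.109e-31 * 9.3717e-19) / 1.055e-34
= 1.2385e+10 /m
2*kappa*L = 2 * 1.2385e+10 * 0.8e-9
= 19.8165
T = exp(-19.8165) = 2.476288e-09

2.476288e-09


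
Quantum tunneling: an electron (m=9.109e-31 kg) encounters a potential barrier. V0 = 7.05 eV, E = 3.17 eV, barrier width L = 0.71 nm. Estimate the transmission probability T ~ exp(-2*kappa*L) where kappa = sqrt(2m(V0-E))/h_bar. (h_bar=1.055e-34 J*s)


V0 - E = 3.88 eV = 6.2158e-19 J
kappa = sqrt(2 * m * (V0-E)) / h_bar
= sqrt(2 * 9.109e-31 * 6.2158e-19) / 1.055e-34
= 1.0087e+10 /m
2*kappa*L = 2 * 1.0087e+10 * 0.71e-9
= 14.323
T = exp(-14.323) = 6.020178e-07

6.020178e-07


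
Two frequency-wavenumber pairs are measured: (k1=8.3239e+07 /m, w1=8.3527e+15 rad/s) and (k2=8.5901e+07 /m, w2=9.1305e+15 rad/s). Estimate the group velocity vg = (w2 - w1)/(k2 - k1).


vg = (w2 - w1) / (k2 - k1)
= (9.1305e+15 - 8.3527e+15) / (8.5901e+07 - 8.3239e+07)
= 7.7780e+14 / 2.6620e+06
= 2.9219e+08 m/s

2.9219e+08


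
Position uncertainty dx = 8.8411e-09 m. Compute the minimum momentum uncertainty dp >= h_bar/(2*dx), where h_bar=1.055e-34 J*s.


dp = h_bar / (2 * dx)
= 1.055e-34 / (2 * 8.8411e-09)
= 1.055e-34 / 1.7682e-08
= 5.9665e-27 kg*m/s

5.9665e-27


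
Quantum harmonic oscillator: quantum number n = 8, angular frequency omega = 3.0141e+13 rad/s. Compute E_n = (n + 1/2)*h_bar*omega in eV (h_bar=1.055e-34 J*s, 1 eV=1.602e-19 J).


E = (n + 1/2) * h_bar * omega
= (8 + 0.5) * 1.055e-34 * 3.0141e+13
= 8.5 * 3.1799e-21
= 2.7029e-20 J
= 0.1687 eV

0.1687


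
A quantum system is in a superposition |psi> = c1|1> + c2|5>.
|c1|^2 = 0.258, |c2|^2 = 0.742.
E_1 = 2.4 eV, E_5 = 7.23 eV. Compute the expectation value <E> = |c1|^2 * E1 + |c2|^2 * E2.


<E> = |c1|^2 * E1 + |c2|^2 * E2
= 0.258 * 2.4 + 0.742 * 7.23
= 0.6192 + 5.3647
= 5.9839 eV

5.9839


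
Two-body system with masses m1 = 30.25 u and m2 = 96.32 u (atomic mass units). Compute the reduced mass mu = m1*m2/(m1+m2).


mu = m1 * m2 / (m1 + m2)
= 30.25 * 96.32 / (30.25 + 96.32)
= 2913.68 / 126.57
= 23.0203 u

23.0203


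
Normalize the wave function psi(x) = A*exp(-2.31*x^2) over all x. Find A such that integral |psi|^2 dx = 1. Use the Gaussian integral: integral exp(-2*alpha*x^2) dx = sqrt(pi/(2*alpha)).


integral |psi|^2 dx = A^2 * sqrt(pi/(2*alpha)) = 1
A^2 = sqrt(2*alpha/pi)
= sqrt(2 * 2.31 / pi)
= 1.21268
A = sqrt(1.21268)
= 1.1012

1.1012


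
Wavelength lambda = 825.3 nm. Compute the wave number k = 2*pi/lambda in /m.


k = 2 * pi / lambda
= 6.2832 / (825.3e-9)
= 6.2832 / 8.2530e-07
= 7.6132e+06 /m

7.6132e+06


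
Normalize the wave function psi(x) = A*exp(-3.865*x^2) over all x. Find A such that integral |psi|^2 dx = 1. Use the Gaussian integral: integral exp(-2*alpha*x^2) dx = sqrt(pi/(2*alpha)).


integral |psi|^2 dx = A^2 * sqrt(pi/(2*alpha)) = 1
A^2 = sqrt(2*alpha/pi)
= sqrt(2 * 3.865 / pi)
= 1.568609
A = sqrt(1.568609)
= 1.2524

1.2524


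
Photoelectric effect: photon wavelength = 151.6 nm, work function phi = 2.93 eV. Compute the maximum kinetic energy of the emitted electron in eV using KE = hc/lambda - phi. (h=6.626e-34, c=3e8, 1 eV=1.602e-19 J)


E_photon = hc / lambda
= (6.626e-34)(3e8) / (151.6e-9)
= 1.3112e-18 J
= 8.1849 eV
KE = E_photon - phi
= 8.1849 - 2.93
= 5.2549 eV

5.2549


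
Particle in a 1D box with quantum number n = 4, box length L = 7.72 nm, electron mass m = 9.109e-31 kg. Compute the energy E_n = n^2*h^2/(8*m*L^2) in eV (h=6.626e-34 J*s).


E = n^2 * h^2 / (8 * m * L^2)
= 4^2 * (6.626e-34)^2 / (8 * 9.109e-31 * (7.72e-9)^2)
= 16 * 4.3904e-67 / (8 * 9.109e-31 * 5.9598e-17)
= 1.6174e-20 J
= 0.101 eV

0.101


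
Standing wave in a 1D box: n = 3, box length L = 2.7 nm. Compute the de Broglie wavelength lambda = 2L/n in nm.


lambda = 2L / n
= 2 * 2.7 / 3
= 5.4 / 3
= 1.8 nm

1.8


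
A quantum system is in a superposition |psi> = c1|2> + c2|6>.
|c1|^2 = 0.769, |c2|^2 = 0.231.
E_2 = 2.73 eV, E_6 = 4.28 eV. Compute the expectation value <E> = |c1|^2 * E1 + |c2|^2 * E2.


<E> = |c1|^2 * E1 + |c2|^2 * E2
= 0.769 * 2.73 + 0.231 * 4.28
= 2.0994 + 0.9887
= 3.088 eV

3.088


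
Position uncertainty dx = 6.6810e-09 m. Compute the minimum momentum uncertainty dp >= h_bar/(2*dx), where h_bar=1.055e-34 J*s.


dp = h_bar / (2 * dx)
= 1.055e-34 / (2 * 6.6810e-09)
= 1.055e-34 / 1.3362e-08
= 7.8955e-27 kg*m/s

7.8955e-27


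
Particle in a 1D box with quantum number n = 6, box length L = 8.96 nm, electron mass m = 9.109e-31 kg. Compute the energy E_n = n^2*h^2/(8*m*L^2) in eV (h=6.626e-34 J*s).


E = n^2 * h^2 / (8 * m * L^2)
= 6^2 * (6.626e-34)^2 / (8 * 9.109e-31 * (8.96e-9)^2)
= 36 * 4.3904e-67 / (8 * 9.109e-31 * 8.0282e-17)
= 2.7016e-20 J
= 0.1686 eV

0.1686


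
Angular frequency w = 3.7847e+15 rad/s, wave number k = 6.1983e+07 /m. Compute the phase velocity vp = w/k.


vp = w / k
= 3.7847e+15 / 6.1983e+07
= 6.1060e+07 m/s

6.1060e+07


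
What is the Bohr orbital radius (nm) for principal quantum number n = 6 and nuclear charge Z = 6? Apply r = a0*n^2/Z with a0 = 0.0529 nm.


r = a0 * n^2 / Z
= 0.0529 * 6^2 / 6
= 0.0529 * 36 / 6
= 0.3174 nm

0.3174


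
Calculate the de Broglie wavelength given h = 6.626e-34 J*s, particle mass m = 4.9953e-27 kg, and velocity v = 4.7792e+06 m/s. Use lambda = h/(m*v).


lambda = h / (m * v)
= 6.626e-34 / (4.9953e-27 * 4.7792e+06)
= 6.626e-34 / 2.3874e-20
= 2.7755e-14 m

2.7755e-14


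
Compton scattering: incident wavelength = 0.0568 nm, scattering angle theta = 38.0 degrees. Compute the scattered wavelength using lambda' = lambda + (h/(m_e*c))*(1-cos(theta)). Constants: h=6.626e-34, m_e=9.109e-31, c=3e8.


Compton wavelength: h/(m_e*c) = 2.4247e-12 m
d_lambda = 2.4247e-12 * (1 - cos(38.0 deg))
= 2.4247e-12 * 0.211989
= 5.1401e-13 m = 0.000514 nm
lambda' = 0.0568 + 0.000514
= 0.057314 nm

0.057314


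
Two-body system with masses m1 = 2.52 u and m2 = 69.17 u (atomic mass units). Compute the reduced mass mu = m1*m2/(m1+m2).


mu = m1 * m2 / (m1 + m2)
= 2.52 * 69.17 / (2.52 + 69.17)
= 174.3084 / 71.69
= 2.4314 u

2.4314


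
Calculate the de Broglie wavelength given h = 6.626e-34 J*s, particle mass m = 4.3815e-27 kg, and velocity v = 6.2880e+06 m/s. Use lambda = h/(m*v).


lambda = h / (m * v)
= 6.626e-34 / (4.3815e-27 * 6.2880e+06)
= 6.626e-34 / 2.7551e-20
= 2.4050e-14 m

2.4050e-14


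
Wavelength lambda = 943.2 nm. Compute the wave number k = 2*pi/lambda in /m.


k = 2 * pi / lambda
= 6.2832 / (943.2e-9)
= 6.2832 / 9.4320e-07
= 6.6616e+06 /m

6.6616e+06


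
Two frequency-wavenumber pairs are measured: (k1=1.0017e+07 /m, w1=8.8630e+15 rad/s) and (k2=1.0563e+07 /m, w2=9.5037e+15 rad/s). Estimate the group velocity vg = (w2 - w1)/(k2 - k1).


vg = (w2 - w1) / (k2 - k1)
= (9.5037e+15 - 8.8630e+15) / (1.0563e+07 - 1.0017e+07)
= 6.4070e+14 / 5.4600e+05
= 1.1734e+09 m/s

1.1734e+09


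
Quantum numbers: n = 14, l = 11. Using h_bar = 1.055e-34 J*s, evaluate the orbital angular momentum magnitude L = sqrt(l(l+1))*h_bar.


L = sqrt(l*(l+1)) * h_bar
= sqrt(11 * 12) * 1.055e-34
= sqrt(132) * 1.055e-34
= 11.4891 * 1.055e-34
= 1.2121e-33 J*s

1.2121e-33


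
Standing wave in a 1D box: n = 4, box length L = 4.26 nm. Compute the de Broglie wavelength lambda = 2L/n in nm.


lambda = 2L / n
= 2 * 4.26 / 4
= 8.52 / 4
= 2.13 nm

2.13


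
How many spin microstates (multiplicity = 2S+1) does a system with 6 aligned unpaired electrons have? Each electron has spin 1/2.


Total spin S = N * (1/2) = 6 * 0.5 = 3.0
Spin multiplicity = 2S + 1
= 2 * 3.0 + 1
= 7

7


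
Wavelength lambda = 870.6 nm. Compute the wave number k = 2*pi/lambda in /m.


k = 2 * pi / lambda
= 6.2832 / (870.6e-9)
= 6.2832 / 8.7060e-07
= 7.2171e+06 /m

7.2171e+06


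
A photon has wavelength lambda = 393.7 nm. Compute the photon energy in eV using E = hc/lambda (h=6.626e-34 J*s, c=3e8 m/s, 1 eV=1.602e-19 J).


E = hc / lambda
= (6.626e-34)(3e8) / (393.7e-9)
= 1.9878e-25 / 3.9370e-07
= 5.0490e-19 J
Converting to eV: 5.0490e-19 / 1.602e-19
= 3.1517 eV

3.1517


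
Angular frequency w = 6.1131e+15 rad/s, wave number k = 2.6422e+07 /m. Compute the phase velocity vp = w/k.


vp = w / k
= 6.1131e+15 / 2.6422e+07
= 2.3136e+08 m/s

2.3136e+08


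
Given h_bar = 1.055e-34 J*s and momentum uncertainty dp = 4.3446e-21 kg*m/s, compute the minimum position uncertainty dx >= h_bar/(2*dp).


dx = h_bar / (2 * dp)
= 1.055e-34 / (2 * 4.3446e-21)
= 1.055e-34 / 8.6892e-21
= 1.2142e-14 m

1.2142e-14


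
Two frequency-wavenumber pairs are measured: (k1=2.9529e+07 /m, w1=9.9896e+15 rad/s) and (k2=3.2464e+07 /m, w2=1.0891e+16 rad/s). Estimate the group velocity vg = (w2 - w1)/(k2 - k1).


vg = (w2 - w1) / (k2 - k1)
= (1.0891e+16 - 9.9896e+15) / (3.2464e+07 - 2.9529e+07)
= 9.0140e+14 / 2.9350e+06
= 3.0712e+08 m/s

3.0712e+08


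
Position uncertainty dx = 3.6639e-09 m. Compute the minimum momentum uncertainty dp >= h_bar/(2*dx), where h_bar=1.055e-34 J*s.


dp = h_bar / (2 * dx)
= 1.055e-34 / (2 * 3.6639e-09)
= 1.055e-34 / 7.3278e-09
= 1.4397e-26 kg*m/s

1.4397e-26


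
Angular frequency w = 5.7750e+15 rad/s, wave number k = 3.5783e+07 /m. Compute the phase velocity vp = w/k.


vp = w / k
= 5.7750e+15 / 3.5783e+07
= 1.6139e+08 m/s

1.6139e+08


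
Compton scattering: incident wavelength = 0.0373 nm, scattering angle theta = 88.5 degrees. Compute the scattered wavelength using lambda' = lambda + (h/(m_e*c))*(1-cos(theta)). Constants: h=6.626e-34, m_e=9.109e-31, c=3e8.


Compton wavelength: h/(m_e*c) = 2.4247e-12 m
d_lambda = 2.4247e-12 * (1 - cos(88.5 deg))
= 2.4247e-12 * 0.973823
= 2.3612e-12 m = 0.002361 nm
lambda' = 0.0373 + 0.002361
= 0.039661 nm

0.039661


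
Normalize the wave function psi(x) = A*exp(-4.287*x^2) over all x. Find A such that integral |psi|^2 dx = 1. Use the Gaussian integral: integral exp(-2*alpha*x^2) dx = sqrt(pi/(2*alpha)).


integral |psi|^2 dx = A^2 * sqrt(pi/(2*alpha)) = 1
A^2 = sqrt(2*alpha/pi)
= sqrt(2 * 4.287 / pi)
= 1.652026
A = sqrt(1.652026)
= 1.2853

1.2853


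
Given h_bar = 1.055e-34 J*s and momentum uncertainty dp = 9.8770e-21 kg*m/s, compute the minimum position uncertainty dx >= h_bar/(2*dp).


dx = h_bar / (2 * dp)
= 1.055e-34 / (2 * 9.8770e-21)
= 1.055e-34 / 1.9754e-20
= 5.3407e-15 m

5.3407e-15


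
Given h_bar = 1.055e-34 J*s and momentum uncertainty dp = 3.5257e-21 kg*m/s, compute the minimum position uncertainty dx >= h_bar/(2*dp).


dx = h_bar / (2 * dp)
= 1.055e-34 / (2 * 3.5257e-21)
= 1.055e-34 / 7.0514e-21
= 1.4962e-14 m

1.4962e-14


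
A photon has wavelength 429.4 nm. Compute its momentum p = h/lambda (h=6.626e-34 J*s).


p = h / lambda
= 6.626e-34 / (429.4e-9)
= 6.626e-34 / 4.2940e-07
= 1.5431e-27 kg*m/s

1.5431e-27


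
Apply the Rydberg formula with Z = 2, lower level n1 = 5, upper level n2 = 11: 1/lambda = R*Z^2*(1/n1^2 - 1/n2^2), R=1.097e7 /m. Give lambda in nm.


1/lambda = R * Z^2 * (1/n1^2 - 1/n2^2)
= 1.097e7 * 2^2 * (1/5^2 - 1/11^2)
= 1.097e7 * 4 * (0.04 - 0.008264)
= 1.3926e+06 /m
lambda = 1 / 1.3926e+06
= 718.1043 nm

718.1043


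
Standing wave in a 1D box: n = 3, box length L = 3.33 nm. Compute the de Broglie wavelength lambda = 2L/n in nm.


lambda = 2L / n
= 2 * 3.33 / 3
= 6.66 / 3
= 2.22 nm

2.22


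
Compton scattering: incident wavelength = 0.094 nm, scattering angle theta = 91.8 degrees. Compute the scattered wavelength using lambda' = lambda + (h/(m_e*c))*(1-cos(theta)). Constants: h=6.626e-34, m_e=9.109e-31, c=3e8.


Compton wavelength: h/(m_e*c) = 2.4247e-12 m
d_lambda = 2.4247e-12 * (1 - cos(91.8 deg))
= 2.4247e-12 * 1.031411
= 2.5009e-12 m = 0.002501 nm
lambda' = 0.094 + 0.002501
= 0.096501 nm

0.096501


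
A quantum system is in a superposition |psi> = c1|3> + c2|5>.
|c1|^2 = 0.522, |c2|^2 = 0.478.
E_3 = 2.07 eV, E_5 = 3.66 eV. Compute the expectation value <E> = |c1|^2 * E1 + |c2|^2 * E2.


<E> = |c1|^2 * E1 + |c2|^2 * E2
= 0.522 * 2.07 + 0.478 * 3.66
= 1.0805 + 1.7495
= 2.83 eV

2.83


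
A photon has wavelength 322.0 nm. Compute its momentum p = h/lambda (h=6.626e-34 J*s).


p = h / lambda
= 6.626e-34 / (322.0e-9)
= 6.626e-34 / 3.2200e-07
= 2.0578e-27 kg*m/s

2.0578e-27


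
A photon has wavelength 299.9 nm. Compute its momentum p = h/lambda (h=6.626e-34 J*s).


p = h / lambda
= 6.626e-34 / (299.9e-9)
= 6.626e-34 / 2.9990e-07
= 2.2094e-27 kg*m/s

2.2094e-27


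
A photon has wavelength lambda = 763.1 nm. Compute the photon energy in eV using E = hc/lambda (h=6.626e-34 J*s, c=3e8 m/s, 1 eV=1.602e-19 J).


E = hc / lambda
= (6.626e-34)(3e8) / (763.1e-9)
= 1.9878e-25 / 7.6310e-07
= 2.6049e-19 J
Converting to eV: 2.6049e-19 / 1.602e-19
= 1.626 eV

1.626


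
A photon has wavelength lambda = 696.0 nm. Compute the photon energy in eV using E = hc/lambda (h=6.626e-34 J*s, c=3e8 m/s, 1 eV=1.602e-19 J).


E = hc / lambda
= (6.626e-34)(3e8) / (696.0e-9)
= 1.9878e-25 / 6.9600e-07
= 2.8560e-19 J
Converting to eV: 2.8560e-19 / 1.602e-19
= 1.7828 eV

1.7828


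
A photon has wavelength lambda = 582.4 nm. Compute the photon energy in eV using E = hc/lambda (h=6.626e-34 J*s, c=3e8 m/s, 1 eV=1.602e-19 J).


E = hc / lambda
= (6.626e-34)(3e8) / (582.4e-9)
= 1.9878e-25 / 5.8240e-07
= 3.4131e-19 J
Converting to eV: 3.4131e-19 / 1.602e-19
= 2.1305 eV

2.1305


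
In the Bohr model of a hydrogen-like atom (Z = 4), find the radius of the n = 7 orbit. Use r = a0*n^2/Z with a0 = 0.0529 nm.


r = a0 * n^2 / Z
= 0.0529 * 7^2 / 4
= 0.0529 * 49 / 4
= 0.648 nm

0.648


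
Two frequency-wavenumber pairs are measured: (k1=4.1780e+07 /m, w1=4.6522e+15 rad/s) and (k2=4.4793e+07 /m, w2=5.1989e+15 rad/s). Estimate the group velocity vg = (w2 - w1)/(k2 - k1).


vg = (w2 - w1) / (k2 - k1)
= (5.1989e+15 - 4.6522e+15) / (4.4793e+07 - 4.1780e+07)
= 5.4670e+14 / 3.0130e+06
= 1.8145e+08 m/s

1.8145e+08


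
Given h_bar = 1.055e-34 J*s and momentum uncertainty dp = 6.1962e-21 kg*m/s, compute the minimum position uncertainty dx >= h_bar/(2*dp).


dx = h_bar / (2 * dp)
= 1.055e-34 / (2 * 6.1962e-21)
= 1.055e-34 / 1.2392e-20
= 8.5133e-15 m

8.5133e-15


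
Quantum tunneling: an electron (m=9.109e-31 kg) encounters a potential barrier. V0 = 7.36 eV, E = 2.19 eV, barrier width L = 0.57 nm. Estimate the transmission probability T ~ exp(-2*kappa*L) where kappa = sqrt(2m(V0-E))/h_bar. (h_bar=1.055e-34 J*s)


V0 - E = 5.17 eV = 8.2823e-19 J
kappa = sqrt(2 * m * (V0-E)) / h_bar
= sqrt(2 * 9.109e-31 * 8.2823e-19) / 1.055e-34
= 1.1643e+10 /m
2*kappa*L = 2 * 1.1643e+10 * 0.57e-9
= 13.2733
T = exp(-13.2733) = 1.719786e-06

1.719786e-06


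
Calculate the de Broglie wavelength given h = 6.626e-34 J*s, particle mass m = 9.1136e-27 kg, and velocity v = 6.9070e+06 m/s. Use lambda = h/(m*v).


lambda = h / (m * v)
= 6.626e-34 / (9.1136e-27 * 6.9070e+06)
= 6.626e-34 / 6.2948e-20
= 1.0526e-14 m

1.0526e-14


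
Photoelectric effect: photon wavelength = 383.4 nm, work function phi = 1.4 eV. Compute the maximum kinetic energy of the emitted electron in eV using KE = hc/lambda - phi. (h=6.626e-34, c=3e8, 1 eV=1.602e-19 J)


E_photon = hc / lambda
= (6.626e-34)(3e8) / (383.4e-9)
= 5.1847e-19 J
= 3.2364 eV
KE = E_photon - phi
= 3.2364 - 1.4
= 1.8364 eV

1.8364


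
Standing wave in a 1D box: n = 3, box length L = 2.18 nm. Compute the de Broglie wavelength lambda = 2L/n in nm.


lambda = 2L / n
= 2 * 2.18 / 3
= 4.36 / 3
= 1.4533 nm

1.4533


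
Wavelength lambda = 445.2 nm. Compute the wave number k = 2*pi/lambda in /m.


k = 2 * pi / lambda
= 6.2832 / (445.2e-9)
= 6.2832 / 4.4520e-07
= 1.4113e+07 /m

1.4113e+07


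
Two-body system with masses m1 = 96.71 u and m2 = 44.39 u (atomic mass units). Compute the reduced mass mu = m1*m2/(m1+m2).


mu = m1 * m2 / (m1 + m2)
= 96.71 * 44.39 / (96.71 + 44.39)
= 4292.9569 / 141.1
= 30.4249 u

30.4249


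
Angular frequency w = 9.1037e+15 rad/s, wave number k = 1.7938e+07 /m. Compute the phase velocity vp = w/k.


vp = w / k
= 9.1037e+15 / 1.7938e+07
= 5.0751e+08 m/s

5.0751e+08


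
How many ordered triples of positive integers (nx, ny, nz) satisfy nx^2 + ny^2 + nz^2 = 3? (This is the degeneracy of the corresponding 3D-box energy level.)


Enumerate all (nx, ny, nz) with nx^2 + ny^2 + nz^2 = 3:
(1,1,1)
Total degeneracy = 1

1


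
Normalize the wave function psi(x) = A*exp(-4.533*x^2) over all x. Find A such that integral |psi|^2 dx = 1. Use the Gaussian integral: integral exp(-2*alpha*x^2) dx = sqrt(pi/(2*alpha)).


integral |psi|^2 dx = A^2 * sqrt(pi/(2*alpha)) = 1
A^2 = sqrt(2*alpha/pi)
= sqrt(2 * 4.533 / pi)
= 1.698763
A = sqrt(1.698763)
= 1.3034

1.3034
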